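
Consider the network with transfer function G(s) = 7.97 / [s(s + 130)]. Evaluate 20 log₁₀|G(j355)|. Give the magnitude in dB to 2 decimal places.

-84.53 dB

|j355 + 130| = √(355² + 130²) = 378.1
|j355| = 355
|G(j355)| = 7.97 / (378.1 × 355) = 5.9385e-05
20 log₁₀(5.9385e-05) = -84.526 dB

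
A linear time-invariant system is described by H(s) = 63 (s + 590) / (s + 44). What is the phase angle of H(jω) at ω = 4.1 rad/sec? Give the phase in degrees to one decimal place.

-4.9°

∠(j4.1 + 590) = arctan(4.1/590) = 0.40°
∠(j4.1 + 44) = arctan(4.1/44) = 5.32°
∠H(j4.1) = 0.40° − 5.32° = -4.93°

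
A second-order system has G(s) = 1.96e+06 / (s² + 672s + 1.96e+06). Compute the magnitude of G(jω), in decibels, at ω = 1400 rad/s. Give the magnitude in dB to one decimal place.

6.4 dB

|(j1400)² + 672(j1400) + 1.96e+06| = |0 + j9.408e+05| = 9.408e+05
|G(j1400)| = 1.96e+06 / 9.408e+05 = 2.0833
20 log₁₀(2.0833) = 6.38 dB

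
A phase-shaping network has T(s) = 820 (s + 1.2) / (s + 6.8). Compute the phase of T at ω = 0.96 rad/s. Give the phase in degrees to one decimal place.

∠(j0.96 + 1.2) = arctan(0.96/1.2) = 38.66°
∠(j0.96 + 6.8) = arctan(0.96/6.8) = 8.04°
∠T(j0.96) = 38.66° − 8.04° = 30.62°

30.6°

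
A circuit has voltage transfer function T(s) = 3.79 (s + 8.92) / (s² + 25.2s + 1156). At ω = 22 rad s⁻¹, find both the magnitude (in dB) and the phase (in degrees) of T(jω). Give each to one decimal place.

|j22 + 8.92| = √(22² + 8.92²) = 23.74
|(j22)² + 25.2(j22) + 1156| = |672 + j554.4| = 871.2
|T(j22)| = 3.79 × 23.74 / 871.2 = 0.10328
20 log₁₀(0.10328) = -19.72 dB
∠(j22 + 8.92) = arctan(22/8.92) = 67.93°
∠[(j22)² + 25.2(j22) + 1156] = ∠[672 + j554.4] = 39.52°
∠T(j22) = 67.93° − 39.52° = 28.41°

|T| = -19.7 dB, ∠T = 28.4 deg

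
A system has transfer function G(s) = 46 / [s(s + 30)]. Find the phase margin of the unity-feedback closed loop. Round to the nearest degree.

87 deg

Gain crossover: |G(jω)| = 1 at ω ≈ 1.53 rad/sec.
∠G(j1.53) = −90° − arctan(1.53/30) ≈ -92.92°
PM = 180° + (-92.92°) = 87.08°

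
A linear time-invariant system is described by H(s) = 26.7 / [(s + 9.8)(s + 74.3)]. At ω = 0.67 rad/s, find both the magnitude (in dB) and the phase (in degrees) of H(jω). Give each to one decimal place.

|j0.67 + 9.8| = √(0.67² + 9.8²) = 9.823
|j0.67 + 74.3| = √(0.67² + 74.3²) = 74.3
|H(j0.67)| = 26.7 / (9.823 × 74.3) = 0.036582
20 log₁₀(0.036582) = -28.73 dB
∠(j0.67 + 9.8) = arctan(0.67/9.8) = 3.91°
∠(j0.67 + 74.3) = arctan(0.67/74.3) = 0.52°
∠H(j0.67) = − (3.91° + 0.52°) = -4.43°

|H| = -28.7 dB, ∠H = -4.4°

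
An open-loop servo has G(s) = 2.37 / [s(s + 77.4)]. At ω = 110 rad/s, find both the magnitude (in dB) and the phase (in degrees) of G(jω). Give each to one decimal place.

|G| = -75.9 dB, ∠G = -144.9 deg

|j110 + 77.4| = √(110² + 77.4²) = 134.5
|j110| = 110
|G(j110)| = 2.37 / (134.5 × 110) = 0.00016019
20 log₁₀(0.00016019) = -75.91 dB
∠(j110 + 77.4) = arctan(110/77.4) = 54.87°
∠(j110) = 90.00°
∠G(j110) = − (54.87° + 90.00°) = -144.87°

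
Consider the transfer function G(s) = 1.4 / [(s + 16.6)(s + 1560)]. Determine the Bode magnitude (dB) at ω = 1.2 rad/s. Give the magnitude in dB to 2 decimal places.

-85.36 dB

|j1.2 + 16.6| = √(1.2² + 16.6²) = 16.64
|j1.2 + 1560| = √(1.2² + 1560²) = 1560
|G(j1.2)| = 1.4 / (16.64 × 1560) = 5.3922e-05
20 log₁₀(5.3922e-05) = -85.365 dB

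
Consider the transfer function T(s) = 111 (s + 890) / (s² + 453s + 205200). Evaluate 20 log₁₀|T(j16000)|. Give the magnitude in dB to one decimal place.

-43.2 dB

|j16000 + 890| = √(16000² + 890²) = 1.602e+04
|(j16000)² + 453(j16000) + 205200| = |-2.5579e+08 + j7.248e+06| = 2.559e+08
|T(j16000)| = 111 × 1.602e+04 / 2.559e+08 = 0.006951
20 log₁₀(0.006951) = -43.16 dB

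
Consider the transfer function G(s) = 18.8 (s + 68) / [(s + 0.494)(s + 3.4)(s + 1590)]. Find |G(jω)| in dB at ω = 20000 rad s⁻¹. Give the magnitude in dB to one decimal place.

|j20000 + 68| = √(20000² + 68²) = 2e+04
|j20000 + 0.494| = √(20000² + 0.494²) = 2e+04
|j20000 + 3.4| = √(20000² + 3.4²) = 2e+04
|j20000 + 1590| = √(20000² + 1590²) = 2.006e+04
|G(j20000)| = 18.8 × 2e+04 / (2e+04 × 2e+04 × 2.006e+04) = 4.6852e-08
20 log₁₀(4.6852e-08) = -146.59 dB

-146.6 dB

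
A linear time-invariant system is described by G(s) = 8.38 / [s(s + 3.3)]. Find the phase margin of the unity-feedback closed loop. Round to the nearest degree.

57°

Gain crossover: |G(jω)| = 1 at ω ≈ 2.13 rad/sec.
∠G(j2.13) = −90° − arctan(2.13/3.3) ≈ -122.87°
PM = 180° + (-122.87°) = 57.13°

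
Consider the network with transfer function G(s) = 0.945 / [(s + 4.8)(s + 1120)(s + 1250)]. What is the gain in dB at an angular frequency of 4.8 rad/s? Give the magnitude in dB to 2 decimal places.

-140.05 dB

|j4.8 + 4.8| = √(4.8² + 4.8²) = 6.788
|j4.8 + 1120| = √(4.8² + 1120²) = 1120
|j4.8 + 1250| = √(4.8² + 1250²) = 1250
|G(j4.8)| = 0.945 / (6.788 × 1120 × 1250) = 9.9435e-08
20 log₁₀(9.9435e-08) = -140.049 dB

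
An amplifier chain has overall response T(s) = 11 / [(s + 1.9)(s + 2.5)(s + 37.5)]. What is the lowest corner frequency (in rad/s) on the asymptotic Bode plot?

Break frequencies occur at each pole and zero magnitude: 1.9 rad/s, 2.5 rad/s, 37.5 rad/s.
The lowest is 1.9 rad/s.

1.9 rad/s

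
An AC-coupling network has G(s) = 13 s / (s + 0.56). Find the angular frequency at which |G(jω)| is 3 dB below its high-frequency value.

0.56 rad s⁻¹

For a single-pole high-pass, the −3 dB point is at the pole: ω = 0.56 rad s⁻¹.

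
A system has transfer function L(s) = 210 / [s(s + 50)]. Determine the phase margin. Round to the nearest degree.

85°

Gain crossover: |L(jω)| = 1 at ω ≈ 4.19 rad/s.
∠L(j4.19) = −90° − arctan(4.19/50) ≈ -94.78°
PM = 180° + (-94.78°) = 85.22°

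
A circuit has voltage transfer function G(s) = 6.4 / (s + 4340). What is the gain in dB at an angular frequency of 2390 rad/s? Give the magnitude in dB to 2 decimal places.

-57.78 dB

|j2390 + 4340| = √(2390² + 4340²) = 4955
|G(j2390)| = 6.4 / 4955 = 0.0012917
20 log₁₀(0.0012917) = -57.777 dB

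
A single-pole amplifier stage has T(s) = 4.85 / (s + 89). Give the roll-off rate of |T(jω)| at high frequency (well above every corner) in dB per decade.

With 0 zeros and 1 pole, the high-frequency asymptotic slope is 20 × (0 − 1) = -20 dB/decade.

-20 dB/decade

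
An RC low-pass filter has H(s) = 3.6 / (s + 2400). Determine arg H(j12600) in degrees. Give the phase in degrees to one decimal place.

∠(j12600 + 2400) = arctan(12600/2400) = 79.22°
∠H(j12600) = −79.22° = -79.22°

-79.2°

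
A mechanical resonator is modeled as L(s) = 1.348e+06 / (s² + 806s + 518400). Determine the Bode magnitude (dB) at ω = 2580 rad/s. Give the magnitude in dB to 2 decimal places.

|(j2580)² + 806(j2580) + 518400| = |-6.138e+06 + j2.0795e+06| = 6.481e+06
|L(j2580)| = 1.348e+06 / 6.481e+06 = 0.208
20 log₁₀(0.208) = -13.639 dB

-13.64 dB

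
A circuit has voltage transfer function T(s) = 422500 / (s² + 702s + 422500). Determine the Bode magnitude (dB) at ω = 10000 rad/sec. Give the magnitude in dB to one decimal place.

|(j10000)² + 702(j10000) + 422500| = |-9.9578e+07 + j7.02e+06| = 9.982e+07
|T(j10000)| = 422500 / 9.982e+07 = 0.0042324
20 log₁₀(0.0042324) = -47.47 dB

-47.5 dB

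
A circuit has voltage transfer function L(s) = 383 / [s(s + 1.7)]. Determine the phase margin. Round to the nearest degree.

Gain crossover: |L(jω)| = 1 at ω ≈ 19.5 rad/s.
∠L(j19.5) = −90° − arctan(19.5/1.7) ≈ -175.03°
PM = 180° + (-175.03°) = 4.97°

5 deg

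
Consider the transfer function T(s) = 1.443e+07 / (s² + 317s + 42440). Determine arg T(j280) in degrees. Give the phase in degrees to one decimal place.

-112.1°

∠[(j280)² + 317(j280) + 42440] = ∠[-35960 + j88760] = 112.05°
∠T(j280) = −112.05° = -112.05°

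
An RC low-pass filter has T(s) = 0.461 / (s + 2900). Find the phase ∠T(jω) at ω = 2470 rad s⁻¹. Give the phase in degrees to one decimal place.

∠(j2470 + 2900) = arctan(2470/2900) = 40.42°
∠T(j2470) = −40.42° = -40.42°

-40.4 deg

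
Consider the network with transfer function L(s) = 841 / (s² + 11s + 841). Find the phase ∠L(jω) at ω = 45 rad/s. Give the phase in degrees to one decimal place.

∠[(j45)² + 11(j45) + 841] = ∠[-1184 + j495] = 157.31°
∠L(j45) = −157.31° = -157.31°

-157.3°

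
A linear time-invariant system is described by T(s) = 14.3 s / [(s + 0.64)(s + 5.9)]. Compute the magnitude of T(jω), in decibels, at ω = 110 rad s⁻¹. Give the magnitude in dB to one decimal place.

|j110| = 110
|j110 + 0.64| = √(110² + 0.64²) = 110
|j110 + 5.9| = √(110² + 5.9²) = 110.2
|T(j110)| = 14.3 × 110 / (110 × 110.2) = 0.12981
20 log₁₀(0.12981) = -17.73 dB

-17.7 dB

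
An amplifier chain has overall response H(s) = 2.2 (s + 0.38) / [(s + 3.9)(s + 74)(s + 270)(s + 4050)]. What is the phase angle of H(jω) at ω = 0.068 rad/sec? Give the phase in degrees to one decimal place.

∠(j0.068 + 0.38) = arctan(0.068/0.38) = 10.15°
∠(j0.068 + 3.9) = arctan(0.068/3.9) = 1.00°
∠(j0.068 + 74) = arctan(0.068/74) = 0.05°
∠(j0.068 + 270) = arctan(0.068/270) = 0.01°
∠(j0.068 + 4050) = arctan(0.068/4050) = 0.00°
∠H(j0.068) = 10.15° − (1.00° + 0.05° + 0.01° + 0.00°) = 9.08°

9.1 deg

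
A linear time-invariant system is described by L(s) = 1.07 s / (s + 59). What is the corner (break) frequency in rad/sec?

59 rad/sec

The single real pole at s = −59 gives a corner at ω = 59 rad/sec.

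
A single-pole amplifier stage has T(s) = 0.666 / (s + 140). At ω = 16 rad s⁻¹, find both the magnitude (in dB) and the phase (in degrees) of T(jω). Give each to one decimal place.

|j16 + 140| = √(16² + 140²) = 140.9
|T(j16)| = 0.666 / 140.9 = 0.0047264
20 log₁₀(0.0047264) = -46.51 dB
∠(j16 + 140) = arctan(16/140) = 6.52°
∠T(j16) = −6.52° = -6.52°

|T| = -46.5 dB, ∠T = -6.5°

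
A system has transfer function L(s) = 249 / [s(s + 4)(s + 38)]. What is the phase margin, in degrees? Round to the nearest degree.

Gain crossover: |L(jω)| = 1 at ω ≈ 1.53 rad s⁻¹.
∠L(j1.53) = −90° − arctan(1.53/4) − arctan(1.53/38) ≈ -113.22°
PM = 180° + (-113.22°) = 66.78°

67°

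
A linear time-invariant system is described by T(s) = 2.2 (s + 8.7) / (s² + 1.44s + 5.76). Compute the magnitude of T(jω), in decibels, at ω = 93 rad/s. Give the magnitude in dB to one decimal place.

|j93 + 8.7| = √(93² + 8.7²) = 93.41
|(j93)² + 1.44(j93) + 5.76| = |-8643.2 + j133.92| = 8644
|T(j93)| = 2.2 × 93.41 / 8644 = 0.023772
20 log₁₀(0.023772) = -32.48 dB

-32.5 dB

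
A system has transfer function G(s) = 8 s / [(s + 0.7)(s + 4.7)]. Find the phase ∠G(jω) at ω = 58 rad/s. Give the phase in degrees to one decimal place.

∠(j58) = 90.00°
∠(j58 + 0.7) = arctan(58/0.7) = 89.31°
∠(j58 + 4.7) = arctan(58/4.7) = 85.37°
∠G(j58) = 90.00° − (89.31° + 85.37°) = -84.68°

-84.7 deg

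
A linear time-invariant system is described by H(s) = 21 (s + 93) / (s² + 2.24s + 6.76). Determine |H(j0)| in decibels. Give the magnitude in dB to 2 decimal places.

H(0) = 21 × 93 / 6.76 = 288.91
20 log₁₀(288.91) = 49.215 dB

49.22 dB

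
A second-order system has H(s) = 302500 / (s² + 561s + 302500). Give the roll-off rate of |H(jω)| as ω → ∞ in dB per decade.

With 0 zeros and 2 poles, the high-frequency asymptotic slope is 20 × (0 − 2) = -40 dB/decade.

-40 dB/decade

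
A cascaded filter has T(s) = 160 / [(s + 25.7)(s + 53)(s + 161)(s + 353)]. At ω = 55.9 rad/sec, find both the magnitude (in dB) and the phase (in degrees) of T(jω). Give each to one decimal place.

|T| = -125.1 dB, ∠T = -140.0°

|j55.9 + 25.7| = √(55.9² + 25.7²) = 61.52
|j55.9 + 53| = √(55.9² + 53²) = 77.03
|j55.9 + 161| = √(55.9² + 161²) = 170.4
|j55.9 + 353| = √(55.9² + 353²) = 357.4
|T(j55.9)| = 160 / (61.52 × 77.03 × 170.4 × 357.4) = 5.5425e-07
20 log₁₀(5.5425e-07) = -125.13 dB
∠(j55.9 + 25.7) = arctan(55.9/25.7) = 65.31°
∠(j55.9 + 53) = arctan(55.9/53) = 46.53°
∠(j55.9 + 161) = arctan(55.9/161) = 19.15°
∠(j55.9 + 353) = arctan(55.9/353) = 9.00°
∠T(j55.9) = − (65.31° + 46.53° + 19.15° + 9.00°) = -139.98°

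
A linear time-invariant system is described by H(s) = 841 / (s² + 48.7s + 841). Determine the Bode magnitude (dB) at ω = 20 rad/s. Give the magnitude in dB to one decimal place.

-2.1 dB

|(j20)² + 48.7(j20) + 841| = |441 + j974| = 1069
|H(j20)| = 841 / 1069 = 0.78658
20 log₁₀(0.78658) = -2.09 dB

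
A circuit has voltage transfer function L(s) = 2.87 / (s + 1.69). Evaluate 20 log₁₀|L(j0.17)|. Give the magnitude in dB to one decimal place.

|j0.17 + 1.69| = √(0.17² + 1.69²) = 1.699
|L(j0.17)| = 2.87 / 1.699 = 1.6897
20 log₁₀(1.6897) = 4.56 dB

4.6 dB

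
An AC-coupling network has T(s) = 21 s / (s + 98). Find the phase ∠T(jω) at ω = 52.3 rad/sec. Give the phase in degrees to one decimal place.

∠(j52.3) = 90.00°
∠(j52.3 + 98) = arctan(52.3/98) = 28.09°
∠T(j52.3) = 90.00° − 28.09° = 61.91°

61.9°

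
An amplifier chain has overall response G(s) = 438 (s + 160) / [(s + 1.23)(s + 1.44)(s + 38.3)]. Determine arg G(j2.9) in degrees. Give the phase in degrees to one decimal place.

-133.9°

∠(j2.9 + 160) = arctan(2.9/160) = 1.04°
∠(j2.9 + 1.23) = arctan(2.9/1.23) = 67.02°
∠(j2.9 + 1.44) = arctan(2.9/1.44) = 63.59°
∠(j2.9 + 38.3) = arctan(2.9/38.3) = 4.33°
∠G(j2.9) = 1.04° − (67.02° + 63.59° + 4.33°) = -133.90°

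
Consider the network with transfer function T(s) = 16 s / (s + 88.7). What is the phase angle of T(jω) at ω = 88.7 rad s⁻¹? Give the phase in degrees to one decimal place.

∠(j88.7) = 90.00°
∠(j88.7 + 88.7) = arctan(88.7/88.7) = 45.00°
∠T(j88.7) = 90.00° − 45.00° = 45.00°

45.0°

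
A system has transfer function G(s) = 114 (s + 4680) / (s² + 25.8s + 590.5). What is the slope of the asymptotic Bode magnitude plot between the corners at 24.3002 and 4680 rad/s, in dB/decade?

-40 dB/decade

In this band the factors already past their corner are: complex pole pair at ωₙ ≈ 24.3; net slope = -40 dB/decade.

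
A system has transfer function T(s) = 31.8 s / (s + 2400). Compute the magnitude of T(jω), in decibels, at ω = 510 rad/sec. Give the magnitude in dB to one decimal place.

16.4 dB

|j510| = 510
|j510 + 2400| = √(510² + 2400²) = 2454
|T(j510)| = 31.8 × 510 / 2454 = 6.6099
20 log₁₀(6.6099) = 16.40 dB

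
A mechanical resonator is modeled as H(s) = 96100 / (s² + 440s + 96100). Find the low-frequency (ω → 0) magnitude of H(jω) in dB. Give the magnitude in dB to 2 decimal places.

H(0) = 96100 / 96100 = 1
20 log₁₀(1) = 0.000 dB

0.00 dB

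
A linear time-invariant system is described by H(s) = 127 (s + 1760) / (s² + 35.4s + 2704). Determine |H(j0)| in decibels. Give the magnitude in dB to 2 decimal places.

H(0) = 127 × 1760 / 2704 = 82.663
20 log₁₀(82.663) = 38.346 dB

38.35 dB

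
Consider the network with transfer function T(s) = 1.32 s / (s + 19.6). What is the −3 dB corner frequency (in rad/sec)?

For a single-pole high-pass, the −3 dB point is at the pole: ω = 19.6 rad/sec.

19.6 rad/sec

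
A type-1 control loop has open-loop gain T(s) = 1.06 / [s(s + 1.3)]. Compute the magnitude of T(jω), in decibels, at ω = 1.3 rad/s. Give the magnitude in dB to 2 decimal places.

-7.06 dB

|j1.3 + 1.3| = √(1.3² + 1.3²) = 1.838
|j1.3| = 1.3
|T(j1.3)| = 1.06 / (1.838 × 1.3) = 0.44351
20 log₁₀(0.44351) = -7.062 dB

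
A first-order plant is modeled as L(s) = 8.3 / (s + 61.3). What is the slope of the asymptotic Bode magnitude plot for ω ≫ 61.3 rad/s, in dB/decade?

With 0 zeros and 1 pole, the high-frequency asymptotic slope is 20 × (0 − 1) = -20 dB/decade.

-20 dB/decade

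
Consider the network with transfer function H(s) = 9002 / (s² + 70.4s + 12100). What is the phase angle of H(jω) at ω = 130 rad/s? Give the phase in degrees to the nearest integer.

∠[(j130)² + 70.4(j130) + 12100] = ∠[-4800 + j9152] = 117.68°
∠H(j130) = −117.68° = -117.68°

-118°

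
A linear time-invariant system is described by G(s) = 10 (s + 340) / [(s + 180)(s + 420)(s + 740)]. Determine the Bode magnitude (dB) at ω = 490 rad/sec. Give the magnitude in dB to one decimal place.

-94.0 dB

|j490 + 340| = √(490² + 340²) = 596.4
|j490 + 180| = √(490² + 180²) = 522
|j490 + 420| = √(490² + 420²) = 645.4
|j490 + 740| = √(490² + 740²) = 887.5
|G(j490)| = 10 × 596.4 / (522 × 645.4 × 887.5) = 1.9947e-05
20 log₁₀(1.9947e-05) = -94.00 dB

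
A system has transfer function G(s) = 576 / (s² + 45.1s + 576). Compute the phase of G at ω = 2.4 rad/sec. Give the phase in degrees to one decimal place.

-10.7°

∠[(j2.4)² + 45.1(j2.4) + 576] = ∠[570.24 + j108.24] = 10.75°
∠G(j2.4) = −10.75° = -10.75°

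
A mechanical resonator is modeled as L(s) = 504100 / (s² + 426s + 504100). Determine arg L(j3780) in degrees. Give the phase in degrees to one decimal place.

∠[(j3780)² + 426(j3780) + 504100] = ∠[-1.3784e+07 + j1.6103e+06] = 173.34°
∠L(j3780) = −173.34° = -173.34°

-173.3°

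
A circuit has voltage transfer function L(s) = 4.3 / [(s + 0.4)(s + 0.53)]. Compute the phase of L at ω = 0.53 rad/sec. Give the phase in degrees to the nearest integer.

-98°

∠(j0.53 + 0.4) = arctan(0.53/0.4) = 52.96°
∠(j0.53 + 0.53) = arctan(0.53/0.53) = 45.00°
∠L(j0.53) = − (52.96° + 45.00°) = -97.96°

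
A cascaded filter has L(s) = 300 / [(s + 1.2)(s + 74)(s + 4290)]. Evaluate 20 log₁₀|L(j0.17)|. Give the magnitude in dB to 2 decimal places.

|j0.17 + 1.2| = √(0.17² + 1.2²) = 1.212
|j0.17 + 74| = √(0.17² + 74²) = 74
|j0.17 + 4290| = √(0.17² + 4290²) = 4290
|L(j0.17)| = 300 / (1.212 × 74 × 4290) = 0.00077971
20 log₁₀(0.00077971) = -62.161 dB

-62.16 dB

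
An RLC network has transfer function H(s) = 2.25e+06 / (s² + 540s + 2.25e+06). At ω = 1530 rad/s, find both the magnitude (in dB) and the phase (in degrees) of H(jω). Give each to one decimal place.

|H| = 8.6 dB, ∠H = -96.3°

|(j1530)² + 540(j1530) + 2.25e+06| = |-90900 + j8.262e+05| = 8.312e+05
|H(j1530)| = 2.25e+06 / 8.312e+05 = 2.707
20 log₁₀(2.707) = 8.65 dB
∠[(j1530)² + 540(j1530) + 2.25e+06] = ∠[-90900 + j8.262e+05] = 96.28°
∠H(j1530) = −96.28° = -96.28°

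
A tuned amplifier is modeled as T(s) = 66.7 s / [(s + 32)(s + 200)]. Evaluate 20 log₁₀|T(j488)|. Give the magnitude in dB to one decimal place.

|j488| = 488
|j488 + 32| = √(488² + 32²) = 489
|j488 + 200| = √(488² + 200²) = 527.4
|T(j488)| = 66.7 × 488 / (489 × 527.4) = 0.1262
20 log₁₀(0.1262) = -17.98 dB

-18.0 dB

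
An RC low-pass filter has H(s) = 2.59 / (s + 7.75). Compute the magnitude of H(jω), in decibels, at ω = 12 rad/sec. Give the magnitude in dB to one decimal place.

-14.8 dB

|j12 + 7.75| = √(12² + 7.75²) = 14.29
|H(j12)| = 2.59 / 14.29 = 0.18131
20 log₁₀(0.18131) = -14.83 dB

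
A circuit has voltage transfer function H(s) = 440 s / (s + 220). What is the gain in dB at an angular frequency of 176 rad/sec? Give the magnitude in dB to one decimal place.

48.8 dB

|j176| = 176
|j176 + 220| = √(176² + 220²) = 281.7
|H(j176)| = 440 × 176 / 281.7 = 274.87
20 log₁₀(274.87) = 48.78 dB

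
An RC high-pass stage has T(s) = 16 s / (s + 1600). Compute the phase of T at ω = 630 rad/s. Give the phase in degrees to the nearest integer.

∠(j630) = 90.00°
∠(j630 + 1600) = arctan(630/1600) = 21.49°
∠T(j630) = 90.00° − 21.49° = 68.51°

69°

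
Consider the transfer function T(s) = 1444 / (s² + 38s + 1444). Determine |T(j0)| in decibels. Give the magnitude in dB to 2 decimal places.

0.00 dB

T(0) = 1444 / 1444 = 1
20 log₁₀(1) = 0.000 dB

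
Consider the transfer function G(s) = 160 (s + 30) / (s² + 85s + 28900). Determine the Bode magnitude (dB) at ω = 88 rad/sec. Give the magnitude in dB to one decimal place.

|j88 + 30| = √(88² + 30²) = 92.97
|(j88)² + 85(j88) + 28900| = |21156 + j7480| = 2.244e+04
|G(j88)| = 160 × 92.97 / 2.244e+04 = 0.66293
20 log₁₀(0.66293) = -3.57 dB

-3.6 dB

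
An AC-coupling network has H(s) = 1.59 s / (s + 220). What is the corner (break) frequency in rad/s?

220 rad/s

The single real pole at s = −220 gives a corner at ω = 220 rad/s.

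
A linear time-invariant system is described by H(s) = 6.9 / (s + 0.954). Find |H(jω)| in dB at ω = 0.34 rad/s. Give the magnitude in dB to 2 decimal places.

16.67 dB

|j0.34 + 0.954| = √(0.34² + 0.954²) = 1.013
|H(j0.34)| = 6.9 / 1.013 = 6.813
20 log₁₀(6.813) = 16.667 dB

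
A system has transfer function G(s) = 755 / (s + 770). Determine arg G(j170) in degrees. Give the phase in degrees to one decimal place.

-12.4°

∠(j170 + 770) = arctan(170/770) = 12.45°
∠G(j170) = −12.45° = -12.45°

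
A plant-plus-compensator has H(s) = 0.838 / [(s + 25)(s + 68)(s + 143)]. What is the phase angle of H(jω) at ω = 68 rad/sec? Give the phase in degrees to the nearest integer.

-140°

∠(j68 + 25) = arctan(68/25) = 69.81°
∠(j68 + 68) = arctan(68/68) = 45.00°
∠(j68 + 143) = arctan(68/143) = 25.43°
∠H(j68) = − (69.81° + 45.00° + 25.43°) = -140.25°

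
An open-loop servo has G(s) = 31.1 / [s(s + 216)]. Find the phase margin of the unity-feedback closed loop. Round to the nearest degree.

90 deg

Gain crossover: |G(jω)| = 1 at ω ≈ 0.144 rad/s.
∠G(j0.144) = −90° − arctan(0.144/216) ≈ -90.04°
PM = 180° + (-90.04°) = 89.96°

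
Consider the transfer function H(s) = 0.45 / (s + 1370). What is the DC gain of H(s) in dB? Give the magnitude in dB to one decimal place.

-69.7 dB

H(0) = 0.45 / 1370 = 0.00032847
20 log₁₀(0.00032847) = -69.67 dB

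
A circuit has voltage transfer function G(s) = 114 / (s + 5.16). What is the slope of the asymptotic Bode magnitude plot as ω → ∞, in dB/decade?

With 0 zeros and 1 pole, the high-frequency asymptotic slope is 20 × (0 − 1) = -20 dB/decade.

-20 dB/decade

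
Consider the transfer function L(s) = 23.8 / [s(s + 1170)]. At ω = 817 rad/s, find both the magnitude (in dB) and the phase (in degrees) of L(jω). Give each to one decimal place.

|j817 + 1170| = √(817² + 1170²) = 1427
|j817| = 817
|L(j817)| = 23.8 / (1427 × 817) = 2.0414e-05
20 log₁₀(2.0414e-05) = -93.80 dB
∠(j817 + 1170) = arctan(817/1170) = 34.93°
∠(j817) = 90.00°
∠L(j817) = − (34.93° + 90.00°) = -124.93°

|L| = -93.8 dB, ∠L = -124.9 deg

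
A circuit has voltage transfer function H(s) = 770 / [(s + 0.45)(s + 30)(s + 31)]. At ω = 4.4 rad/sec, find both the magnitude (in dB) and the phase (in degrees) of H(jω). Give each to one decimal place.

|H| = -14.7 dB, ∠H = -100.6 deg

|j4.4 + 0.45| = √(4.4² + 0.45²) = 4.423
|j4.4 + 30| = √(4.4² + 30²) = 30.32
|j4.4 + 31| = √(4.4² + 31²) = 31.31
|H(j4.4)| = 770 / (4.423 × 30.32 × 31.31) = 0.18338
20 log₁₀(0.18338) = -14.73 dB
∠(j4.4 + 0.45) = arctan(4.4/0.45) = 84.16°
∠(j4.4 + 30) = arctan(4.4/30) = 8.34°
∠(j4.4 + 31) = arctan(4.4/31) = 8.08°
∠H(j4.4) = − (84.16° + 8.34° + 8.08°) = -100.58°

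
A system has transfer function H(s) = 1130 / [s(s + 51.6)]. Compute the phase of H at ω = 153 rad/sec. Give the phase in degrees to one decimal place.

-161.4°

∠(j153 + 51.6) = arctan(153/51.6) = 71.36°
∠(j153) = 90.00°
∠H(j153) = − (71.36° + 90.00°) = -161.36°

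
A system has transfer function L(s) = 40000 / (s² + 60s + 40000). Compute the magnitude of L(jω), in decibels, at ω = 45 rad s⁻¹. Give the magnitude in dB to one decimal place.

|(j45)² + 60(j45) + 40000| = |37975 + j2700| = 3.807e+04
|L(j45)| = 40000 / 3.807e+04 = 1.0507
20 log₁₀(1.0507) = 0.43 dB

0.4 dB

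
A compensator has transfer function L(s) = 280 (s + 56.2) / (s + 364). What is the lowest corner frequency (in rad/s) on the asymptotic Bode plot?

Break frequencies occur at each pole and zero magnitude: 56.2 rad/s, 364 rad/s.
The lowest is 56.2 rad/s.

56.2 rad/s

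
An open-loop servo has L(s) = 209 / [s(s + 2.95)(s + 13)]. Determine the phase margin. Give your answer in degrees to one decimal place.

25.9 deg

Gain crossover: |L(jω)| = 1 at ω ≈ 3.43 rad/s.
∠L(j3.43) = −90° − arctan(3.43/2.95) − arctan(3.43/13) ≈ -154.13°
PM = 180° + (-154.13°) = 25.87°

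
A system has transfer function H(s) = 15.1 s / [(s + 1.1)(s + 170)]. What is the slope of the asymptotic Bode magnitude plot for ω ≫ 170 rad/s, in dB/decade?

-20 dB/decade

With 1 zero and 2 poles, the high-frequency asymptotic slope is 20 × (1 − 2) = -20 dB/decade.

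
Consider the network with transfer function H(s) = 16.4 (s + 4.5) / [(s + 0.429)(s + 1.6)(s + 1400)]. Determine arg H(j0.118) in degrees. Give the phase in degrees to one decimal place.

-18.1 deg

∠(j0.118 + 4.5) = arctan(0.118/4.5) = 1.50°
∠(j0.118 + 0.429) = arctan(0.118/0.429) = 15.38°
∠(j0.118 + 1.6) = arctan(0.118/1.6) = 4.22°
∠(j0.118 + 1400) = arctan(0.118/1400) = 0.00°
∠H(j0.118) = 1.50° − (15.38° + 4.22° + 0.00°) = -18.10°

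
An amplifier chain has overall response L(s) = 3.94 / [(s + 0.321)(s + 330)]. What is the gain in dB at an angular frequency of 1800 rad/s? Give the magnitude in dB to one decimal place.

|j1800 + 0.321| = √(1800² + 0.321²) = 1800
|j1800 + 330| = √(1800² + 330²) = 1830
|L(j1800)| = 3.94 / (1800 × 1830) = 1.1961e-06
20 log₁₀(1.1961e-06) = -118.44 dB

-118.4 dB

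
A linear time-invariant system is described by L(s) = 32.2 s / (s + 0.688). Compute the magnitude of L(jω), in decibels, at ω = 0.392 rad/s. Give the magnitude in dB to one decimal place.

24.1 dB

|j0.392| = 0.392
|j0.392 + 0.688| = √(0.392² + 0.688²) = 0.7918
|L(j0.392)| = 32.2 × 0.392 / 0.7918 = 15.941
20 log₁₀(15.941) = 24.05 dB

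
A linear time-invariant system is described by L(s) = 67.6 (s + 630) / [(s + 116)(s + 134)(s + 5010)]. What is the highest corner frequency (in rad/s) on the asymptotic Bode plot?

5010 rad/s

Break frequencies occur at each pole and zero magnitude: 116 rad/s, 134 rad/s, 630 rad/s, 5010 rad/s.
The highest is 5010 rad/s.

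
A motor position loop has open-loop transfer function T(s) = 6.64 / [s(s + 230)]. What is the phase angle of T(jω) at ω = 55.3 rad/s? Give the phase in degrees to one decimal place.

∠(j55.3 + 230) = arctan(55.3/230) = 13.52°
∠(j55.3) = 90.00°
∠T(j55.3) = − (13.52° + 90.00°) = -103.52°

-103.5°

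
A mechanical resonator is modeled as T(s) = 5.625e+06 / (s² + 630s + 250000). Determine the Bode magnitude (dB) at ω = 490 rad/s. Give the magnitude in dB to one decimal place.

|(j490)² + 630(j490) + 250000| = |9900 + j3.087e+05| = 3.089e+05
|T(j490)| = 5.625e+06 / 3.089e+05 = 18.212
20 log₁₀(18.212) = 25.21 dB

25.2 dB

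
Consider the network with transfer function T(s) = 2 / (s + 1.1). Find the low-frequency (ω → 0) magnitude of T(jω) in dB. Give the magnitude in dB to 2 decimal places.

5.19 dB

T(0) = 2 / 1.1 = 1.8182
20 log₁₀(1.8182) = 5.193 dB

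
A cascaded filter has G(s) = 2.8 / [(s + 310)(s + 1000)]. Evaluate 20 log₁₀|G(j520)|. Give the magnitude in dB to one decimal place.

-107.7 dB

|j520 + 310| = √(520² + 310²) = 605.4
|j520 + 1000| = √(520² + 1000²) = 1127
|G(j520)| = 2.8 / (605.4 × 1127) = 4.1035e-06
20 log₁₀(4.1035e-06) = -107.74 dB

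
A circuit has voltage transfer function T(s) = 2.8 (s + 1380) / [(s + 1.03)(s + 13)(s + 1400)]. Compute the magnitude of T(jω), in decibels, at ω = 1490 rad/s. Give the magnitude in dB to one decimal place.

|j1490 + 1380| = √(1490² + 1380²) = 2031
|j1490 + 1.03| = √(1490² + 1.03²) = 1490
|j1490 + 13| = √(1490² + 13²) = 1490
|j1490 + 1400| = √(1490² + 1400²) = 2045
|T(j1490)| = 2.8 × 2031 / (1490 × 1490 × 2045) = 1.2527e-06
20 log₁₀(1.2527e-06) = -118.04 dB

-118.0 dB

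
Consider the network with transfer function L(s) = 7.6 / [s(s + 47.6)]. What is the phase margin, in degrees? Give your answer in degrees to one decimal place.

89.8°

Gain crossover: |L(jω)| = 1 at ω ≈ 0.16 rad s⁻¹.
∠L(j0.16) = −90° − arctan(0.16/47.6) ≈ -90.19°
PM = 180° + (-90.19°) = 89.81°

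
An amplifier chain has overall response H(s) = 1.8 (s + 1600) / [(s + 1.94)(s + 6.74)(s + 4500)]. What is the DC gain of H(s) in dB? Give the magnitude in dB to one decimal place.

-26.2 dB

H(0) = 1.8 × 1600 / (1.94 × 6.74 × 4500) = 0.048946
20 log₁₀(0.048946) = -26.21 dB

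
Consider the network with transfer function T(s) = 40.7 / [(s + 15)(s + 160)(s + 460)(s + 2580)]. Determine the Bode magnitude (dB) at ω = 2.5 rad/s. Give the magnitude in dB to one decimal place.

-157.0 dB

|j2.5 + 15| = √(2.5² + 15²) = 15.21
|j2.5 + 160| = √(2.5² + 160²) = 160
|j2.5 + 460| = √(2.5² + 460²) = 460
|j2.5 + 2580| = √(2.5² + 2580²) = 2580
|T(j2.5)| = 40.7 / (15.21 × 160 × 460 × 2580) = 1.4093e-08
20 log₁₀(1.4093e-08) = -157.02 dB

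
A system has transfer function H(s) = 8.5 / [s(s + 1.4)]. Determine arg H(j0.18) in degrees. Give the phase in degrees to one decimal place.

∠(j0.18 + 1.4) = arctan(0.18/1.4) = 7.33°
∠(j0.18) = 90.00°
∠H(j0.18) = − (7.33° + 90.00°) = -97.33°

-97.3 deg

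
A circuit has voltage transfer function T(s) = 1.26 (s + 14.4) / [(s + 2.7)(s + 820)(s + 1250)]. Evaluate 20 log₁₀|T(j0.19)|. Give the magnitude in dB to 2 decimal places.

|j0.19 + 14.4| = √(0.19² + 14.4²) = 14.4
|j0.19 + 2.7| = √(0.19² + 2.7²) = 2.707
|j0.19 + 820| = √(0.19² + 820²) = 820
|j0.19 + 1250| = √(0.19² + 1250²) = 1250
|T(j0.19)| = 1.26 × 14.4 / (2.707 × 820 × 1250) = 6.5405e-06
20 log₁₀(6.5405e-06) = -103.688 dB

-103.69 dB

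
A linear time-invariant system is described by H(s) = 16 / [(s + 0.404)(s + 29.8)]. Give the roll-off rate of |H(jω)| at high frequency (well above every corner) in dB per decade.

With 0 zeros and 2 poles, the high-frequency asymptotic slope is 20 × (0 − 2) = -40 dB/decade.

-40 dB/decade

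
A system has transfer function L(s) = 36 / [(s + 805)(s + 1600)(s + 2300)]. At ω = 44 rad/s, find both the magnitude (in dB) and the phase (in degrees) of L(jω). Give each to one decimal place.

|L| = -158.3 dB, ∠L = -5.8 deg

|j44 + 805| = √(44² + 805²) = 806.2
|j44 + 1600| = √(44² + 1600²) = 1601
|j44 + 2300| = √(44² + 2300²) = 2300
|L(j44)| = 36 / (806.2 × 1601 × 2300) = 1.2127e-08
20 log₁₀(1.2127e-08) = -158.32 dB
∠(j44 + 805) = arctan(44/805) = 3.13°
∠(j44 + 1600) = arctan(44/1600) = 1.58°
∠(j44 + 2300) = arctan(44/2300) = 1.10°
∠L(j44) = − (3.13° + 1.58° + 1.10°) = -5.80°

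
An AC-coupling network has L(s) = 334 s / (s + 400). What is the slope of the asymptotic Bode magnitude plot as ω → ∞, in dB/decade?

0 dB/decade

With 1 zero and 1 pole, the high-frequency asymptotic slope is 20 × (1 − 1) = 0 dB/decade.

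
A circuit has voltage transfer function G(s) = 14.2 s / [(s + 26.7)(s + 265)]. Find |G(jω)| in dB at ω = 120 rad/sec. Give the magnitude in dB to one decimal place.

-26.4 dB

|j120| = 120
|j120 + 26.7| = √(120² + 26.7²) = 122.9
|j120 + 265| = √(120² + 265²) = 290.9
|G(j120)| = 14.2 × 120 / (122.9 × 290.9) = 0.047648
20 log₁₀(0.047648) = -26.44 dB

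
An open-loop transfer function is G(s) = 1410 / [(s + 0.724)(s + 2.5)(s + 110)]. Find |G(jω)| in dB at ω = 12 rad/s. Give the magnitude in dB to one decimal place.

-21.3 dB

|j12 + 0.724| = √(12² + 0.724²) = 12.02
|j12 + 2.5| = √(12² + 2.5²) = 12.26
|j12 + 110| = √(12² + 110²) = 110.7
|G(j12)| = 1410 / (12.02 × 12.26 × 110.7) = 0.086473
20 log₁₀(0.086473) = -21.26 dB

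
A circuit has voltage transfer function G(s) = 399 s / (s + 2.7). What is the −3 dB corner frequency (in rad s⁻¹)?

2.7 rad s⁻¹

For a single-pole high-pass, the −3 dB point is at the pole: ω = 2.7 rad s⁻¹.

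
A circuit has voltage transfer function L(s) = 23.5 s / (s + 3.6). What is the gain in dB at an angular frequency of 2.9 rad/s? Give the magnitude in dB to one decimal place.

|j2.9| = 2.9
|j2.9 + 3.6| = √(2.9² + 3.6²) = 4.623
|L(j2.9)| = 23.5 × 2.9 / 4.623 = 14.742
20 log₁₀(14.742) = 23.37 dB

23.4 dB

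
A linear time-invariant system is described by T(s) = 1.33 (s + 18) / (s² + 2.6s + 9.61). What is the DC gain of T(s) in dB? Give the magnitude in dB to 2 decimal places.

T(0) = 1.33 × 18 / 9.61 = 2.4912
20 log₁₀(2.4912) = 7.928 dB

7.93 dB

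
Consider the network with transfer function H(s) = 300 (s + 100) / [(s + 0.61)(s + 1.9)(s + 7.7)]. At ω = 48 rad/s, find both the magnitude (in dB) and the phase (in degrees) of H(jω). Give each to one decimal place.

|j48 + 100| = √(48² + 100²) = 110.9
|j48 + 0.61| = √(48² + 0.61²) = 48
|j48 + 1.9| = √(48² + 1.9²) = 48.04
|j48 + 7.7| = √(48² + 7.7²) = 48.61
|H(j48)| = 300 × 110.9 / (48 × 48.04 × 48.61) = 0.29684
20 log₁₀(0.29684) = -10.55 dB
∠(j48 + 100) = arctan(48/100) = 25.64°
∠(j48 + 0.61) = arctan(48/0.61) = 89.27°
∠(j48 + 1.9) = arctan(48/1.9) = 87.73°
∠(j48 + 7.7) = arctan(48/7.7) = 80.89°
∠H(j48) = 25.64° − (89.27° + 87.73° + 80.89°) = -232.25°

|H| = -10.5 dB, ∠H = -232.3°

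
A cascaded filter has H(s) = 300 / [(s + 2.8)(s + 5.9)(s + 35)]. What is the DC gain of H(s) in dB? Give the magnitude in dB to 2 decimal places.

-5.70 dB

H(0) = 300 / (2.8 × 5.9 × 35) = 0.51885
20 log₁₀(0.51885) = -5.699 dB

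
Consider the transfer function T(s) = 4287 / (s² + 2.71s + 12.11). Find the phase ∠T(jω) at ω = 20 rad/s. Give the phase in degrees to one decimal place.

-172.0°

∠[(j20)² + 2.71(j20) + 12.11] = ∠[-387.89 + j54.2] = 172.05°
∠T(j20) = −172.05° = -172.05°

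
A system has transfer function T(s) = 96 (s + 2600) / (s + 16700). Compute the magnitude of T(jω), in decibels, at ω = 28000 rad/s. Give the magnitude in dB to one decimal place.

|j28000 + 2600| = √(28000² + 2600²) = 2.812e+04
|j28000 + 16700| = √(28000² + 16700²) = 3.26e+04
|T(j28000)| = 96 × 2.812e+04 / 3.26e+04 = 82.804
20 log₁₀(82.804) = 38.36 dB

38.4 dB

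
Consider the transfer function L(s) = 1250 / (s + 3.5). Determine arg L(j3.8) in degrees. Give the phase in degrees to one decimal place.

-47.4°

∠(j3.8 + 3.5) = arctan(3.8/3.5) = 47.35°
∠L(j3.8) = −47.35° = -47.35°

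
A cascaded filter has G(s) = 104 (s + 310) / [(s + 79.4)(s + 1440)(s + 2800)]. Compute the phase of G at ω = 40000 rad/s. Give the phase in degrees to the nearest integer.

-174°

∠(j40000 + 310) = arctan(40000/310) = 89.56°
∠(j40000 + 79.4) = arctan(40000/79.4) = 89.89°
∠(j40000 + 1440) = arctan(40000/1440) = 87.94°
∠(j40000 + 2800) = arctan(40000/2800) = 86.00°
∠G(j40000) = 89.56° − (89.89° + 87.94° + 86.00°) = -174.26°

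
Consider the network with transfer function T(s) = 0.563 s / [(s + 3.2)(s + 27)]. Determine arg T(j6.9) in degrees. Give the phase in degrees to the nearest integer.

∠(j6.9) = 90.00°
∠(j6.9 + 3.2) = arctan(6.9/3.2) = 65.12°
∠(j6.9 + 27) = arctan(6.9/27) = 14.34°
∠T(j6.9) = 90.00° − (65.12° + 14.34°) = 10.54°

11°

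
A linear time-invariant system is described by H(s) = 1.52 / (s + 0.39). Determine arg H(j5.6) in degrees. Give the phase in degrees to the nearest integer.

-86°

∠(j5.6 + 0.39) = arctan(5.6/0.39) = 86.02°
∠H(j5.6) = −86.02° = -86.02°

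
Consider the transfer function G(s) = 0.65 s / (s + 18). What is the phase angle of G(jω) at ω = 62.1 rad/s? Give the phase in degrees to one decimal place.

16.2°

∠(j62.1) = 90.00°
∠(j62.1 + 18) = arctan(62.1/18) = 73.84°
∠G(j62.1) = 90.00° − 73.84° = 16.16°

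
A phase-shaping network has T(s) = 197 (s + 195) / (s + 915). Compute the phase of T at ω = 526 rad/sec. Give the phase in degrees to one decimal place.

39.8°

∠(j526 + 195) = arctan(526/195) = 69.66°
∠(j526 + 915) = arctan(526/915) = 29.89°
∠T(j526) = 69.66° − 29.89° = 39.77°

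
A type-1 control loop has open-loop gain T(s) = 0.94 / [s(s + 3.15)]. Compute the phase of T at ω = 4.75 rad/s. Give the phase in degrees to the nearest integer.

∠(j4.75 + 3.15) = arctan(4.75/3.15) = 56.45°
∠(j4.75) = 90.00°
∠T(j4.75) = − (56.45° + 90.00°) = -146.45°

-146°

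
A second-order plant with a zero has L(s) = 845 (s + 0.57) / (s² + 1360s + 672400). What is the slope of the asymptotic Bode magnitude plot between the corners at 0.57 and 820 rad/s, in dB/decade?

In this band the factors already past their corner are: zero at 0.57; net slope = 20 dB/decade.

20 dB/decade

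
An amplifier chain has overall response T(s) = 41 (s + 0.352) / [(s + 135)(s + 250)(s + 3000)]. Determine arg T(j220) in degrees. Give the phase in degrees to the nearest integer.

-14°

∠(j220 + 0.352) = arctan(220/0.352) = 89.91°
∠(j220 + 135) = arctan(220/135) = 58.47°
∠(j220 + 250) = arctan(220/250) = 41.35°
∠(j220 + 3000) = arctan(220/3000) = 4.19°
∠T(j220) = 89.91° − (58.47° + 41.35° + 4.19°) = -14.10°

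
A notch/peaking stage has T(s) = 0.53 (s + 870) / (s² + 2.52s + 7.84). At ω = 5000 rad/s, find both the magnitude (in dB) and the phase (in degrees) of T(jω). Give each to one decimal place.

|j5000 + 870| = √(5000² + 870²) = 5075
|(j5000)² + 2.52(j5000) + 7.84| = |-2.5e+07 + j12600| = 2.5e+07
|T(j5000)| = 0.53 × 5075 / 2.5e+07 = 0.00010759
20 log₁₀(0.00010759) = -79.36 dB
∠(j5000 + 870) = arctan(5000/870) = 80.13°
∠[(j5000)² + 2.52(j5000) + 7.84] = ∠[-2.5e+07 + j12600] = 179.97°
∠T(j5000) = 80.13° − 179.97° = -99.84°

|T| = -79.4 dB, ∠T = -99.8°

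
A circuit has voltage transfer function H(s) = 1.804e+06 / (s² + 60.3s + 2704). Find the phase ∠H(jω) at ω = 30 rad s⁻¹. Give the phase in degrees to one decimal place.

-45.1°

∠[(j30)² + 60.3(j30) + 2704] = ∠[1804 + j1809] = 45.08°
∠H(j30) = −45.08° = -45.08°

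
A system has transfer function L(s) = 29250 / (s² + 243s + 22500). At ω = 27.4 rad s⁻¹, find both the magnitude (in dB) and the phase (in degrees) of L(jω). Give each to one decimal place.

|L| = 2.2 dB, ∠L = -17.0°

|(j27.4)² + 243(j27.4) + 22500| = |21749 + j6658.2| = 2.275e+04
|L(j27.4)| = 29250 / 2.275e+04 = 1.286
20 log₁₀(1.286) = 2.18 dB
∠[(j27.4)² + 243(j27.4) + 22500] = ∠[21749 + j6658.2] = 17.02°
∠L(j27.4) = −17.02° = -17.02°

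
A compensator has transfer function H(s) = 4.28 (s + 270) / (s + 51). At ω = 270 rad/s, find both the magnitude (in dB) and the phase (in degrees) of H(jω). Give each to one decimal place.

|H| = 15.5 dB, ∠H = -34.3 deg

|j270 + 270| = √(270² + 270²) = 381.8
|j270 + 51| = √(270² + 51²) = 274.8
|H(j270)| = 4.28 × 381.8 / 274.8 = 5.9477
20 log₁₀(5.9477) = 15.49 dB
∠(j270 + 270) = arctan(270/270) = 45.00°
∠(j270 + 51) = arctan(270/51) = 79.30°
∠H(j270) = 45.00° − 79.30° = -34.30°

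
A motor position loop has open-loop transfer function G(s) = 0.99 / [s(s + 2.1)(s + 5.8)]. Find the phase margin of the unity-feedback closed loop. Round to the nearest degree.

Gain crossover: |G(jω)| = 1 at ω ≈ 0.0812 rad/s.
∠G(j0.0812) = −90° − arctan(0.0812/2.1) − arctan(0.0812/5.8) ≈ -93.02°
PM = 180° + (-93.02°) = 86.98°

87 deg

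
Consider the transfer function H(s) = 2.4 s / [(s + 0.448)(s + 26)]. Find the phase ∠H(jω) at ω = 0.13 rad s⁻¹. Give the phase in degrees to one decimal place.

∠(j0.13) = 90.00°
∠(j0.13 + 0.448) = arctan(0.13/0.448) = 16.18°
∠(j0.13 + 26) = arctan(0.13/26) = 0.29°
∠H(j0.13) = 90.00° − (16.18° + 0.29°) = 73.53°

73.5 deg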